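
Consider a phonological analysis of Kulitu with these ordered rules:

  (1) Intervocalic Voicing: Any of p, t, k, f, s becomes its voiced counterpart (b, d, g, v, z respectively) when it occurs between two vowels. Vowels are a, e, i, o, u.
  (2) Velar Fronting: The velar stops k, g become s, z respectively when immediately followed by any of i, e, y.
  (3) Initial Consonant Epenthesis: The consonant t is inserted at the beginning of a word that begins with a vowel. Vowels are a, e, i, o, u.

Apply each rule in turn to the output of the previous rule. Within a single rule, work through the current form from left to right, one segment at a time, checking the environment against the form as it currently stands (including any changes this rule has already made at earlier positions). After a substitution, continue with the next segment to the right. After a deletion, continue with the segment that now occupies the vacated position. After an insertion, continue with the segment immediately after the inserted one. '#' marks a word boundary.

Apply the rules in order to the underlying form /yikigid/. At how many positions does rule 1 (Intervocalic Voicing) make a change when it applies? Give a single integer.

(1) Intervocalic Voicing: [yikigid] → [yigigid]
(2) Velar Fronting: [yigigid] → [yizizid]
(3) Initial Consonant Epenthesis: no change — [yizizid]
Rule 1 changed 1 position(s).

1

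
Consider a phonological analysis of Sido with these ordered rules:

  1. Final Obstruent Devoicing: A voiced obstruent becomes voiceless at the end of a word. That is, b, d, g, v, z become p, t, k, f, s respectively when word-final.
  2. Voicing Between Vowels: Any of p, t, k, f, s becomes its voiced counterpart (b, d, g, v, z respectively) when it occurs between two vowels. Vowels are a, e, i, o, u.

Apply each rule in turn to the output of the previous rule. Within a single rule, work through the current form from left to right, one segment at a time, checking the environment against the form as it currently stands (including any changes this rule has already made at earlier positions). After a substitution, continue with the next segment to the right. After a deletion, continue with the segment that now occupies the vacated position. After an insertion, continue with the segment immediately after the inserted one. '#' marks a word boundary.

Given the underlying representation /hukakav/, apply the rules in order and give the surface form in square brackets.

1 Final Obstruent Devoicing: [hukakav] → [hukakaf]
2 Voicing Between Vowels: [hukakaf] → [hugagaf]

[hugagaf]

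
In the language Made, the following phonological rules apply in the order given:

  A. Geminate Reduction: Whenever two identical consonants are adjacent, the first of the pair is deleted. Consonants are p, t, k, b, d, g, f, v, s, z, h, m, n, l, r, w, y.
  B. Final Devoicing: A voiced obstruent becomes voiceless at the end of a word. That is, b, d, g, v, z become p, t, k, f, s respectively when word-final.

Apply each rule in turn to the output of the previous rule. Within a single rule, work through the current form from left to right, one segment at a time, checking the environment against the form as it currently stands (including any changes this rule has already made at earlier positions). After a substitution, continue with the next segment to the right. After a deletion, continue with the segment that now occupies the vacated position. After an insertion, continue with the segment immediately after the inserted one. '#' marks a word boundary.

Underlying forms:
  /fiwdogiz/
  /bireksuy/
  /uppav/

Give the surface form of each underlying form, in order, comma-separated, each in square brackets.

/fiwdogiz/:
  A Geminate Reduction: no change — [fiwdogiz]
  B Final Devoicing: [fiwdogiz] → [fiwdogis]
/bireksuy/:
  A Geminate Reduction: no change — [bireksuy]
  B Final Devoicing: no change — [bireksuy]
/uppav/:
  A Geminate Reduction: [uppav] → [upav]
  B Final Devoicing: [upav] → [upaf]

[fiwdogis], [bireksuy], [upaf]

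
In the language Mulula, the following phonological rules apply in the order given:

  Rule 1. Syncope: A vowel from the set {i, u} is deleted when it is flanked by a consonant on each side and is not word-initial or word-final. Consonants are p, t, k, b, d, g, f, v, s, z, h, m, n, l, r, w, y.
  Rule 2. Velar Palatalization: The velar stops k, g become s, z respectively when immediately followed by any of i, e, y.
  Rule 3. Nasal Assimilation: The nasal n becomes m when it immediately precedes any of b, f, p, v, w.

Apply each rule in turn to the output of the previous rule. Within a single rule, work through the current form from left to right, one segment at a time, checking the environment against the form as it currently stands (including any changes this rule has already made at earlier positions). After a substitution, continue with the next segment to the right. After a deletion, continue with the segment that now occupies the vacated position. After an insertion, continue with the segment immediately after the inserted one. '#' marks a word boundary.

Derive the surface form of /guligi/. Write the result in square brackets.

Rule 1 Syncope: [guligi] → [glgi]
Rule 2 Velar Palatalization: [glgi] → [glzi]
Rule 3 Nasal Assimilation: no change — [glzi]

[glzi]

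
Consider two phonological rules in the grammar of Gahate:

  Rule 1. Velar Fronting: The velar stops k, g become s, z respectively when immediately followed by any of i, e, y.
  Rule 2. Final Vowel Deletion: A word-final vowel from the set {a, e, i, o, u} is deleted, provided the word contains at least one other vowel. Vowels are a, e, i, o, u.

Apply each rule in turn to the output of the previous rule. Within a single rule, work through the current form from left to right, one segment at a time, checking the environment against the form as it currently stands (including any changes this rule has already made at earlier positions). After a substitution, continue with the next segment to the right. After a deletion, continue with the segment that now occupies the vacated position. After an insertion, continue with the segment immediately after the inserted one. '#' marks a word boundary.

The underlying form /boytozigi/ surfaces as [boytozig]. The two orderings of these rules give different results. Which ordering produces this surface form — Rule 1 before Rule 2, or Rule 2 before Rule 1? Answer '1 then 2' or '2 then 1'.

Order 1 then 2:
  1 Velar Fronting: [boytozigi] → [boytozizi]
  2 Final Vowel Deletion: [boytozizi] → [boytoziz]
  result: [boytoziz]
Order 2 then 1:
  2 Final Vowel Deletion: [boytozigi] → [boytozig]
  1 Velar Fronting: no change — [boytozig]
  result: [boytozig]

2 then 1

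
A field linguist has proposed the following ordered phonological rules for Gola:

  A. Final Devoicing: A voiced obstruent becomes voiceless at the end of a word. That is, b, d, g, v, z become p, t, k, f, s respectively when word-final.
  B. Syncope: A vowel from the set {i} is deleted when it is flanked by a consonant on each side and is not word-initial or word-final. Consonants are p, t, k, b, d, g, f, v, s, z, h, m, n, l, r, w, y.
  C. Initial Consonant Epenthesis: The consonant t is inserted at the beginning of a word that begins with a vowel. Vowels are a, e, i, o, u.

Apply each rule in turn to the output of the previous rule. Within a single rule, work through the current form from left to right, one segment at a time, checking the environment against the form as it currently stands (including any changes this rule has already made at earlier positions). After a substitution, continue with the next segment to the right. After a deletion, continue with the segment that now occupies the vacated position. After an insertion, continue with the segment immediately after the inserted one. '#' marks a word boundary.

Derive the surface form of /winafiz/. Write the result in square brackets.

[wnafs]

A Final Devoicing: [winafiz] → [winafis]
B Syncope: [winafis] → [wnafs]
C Initial Consonant Epenthesis: no change — [wnafs]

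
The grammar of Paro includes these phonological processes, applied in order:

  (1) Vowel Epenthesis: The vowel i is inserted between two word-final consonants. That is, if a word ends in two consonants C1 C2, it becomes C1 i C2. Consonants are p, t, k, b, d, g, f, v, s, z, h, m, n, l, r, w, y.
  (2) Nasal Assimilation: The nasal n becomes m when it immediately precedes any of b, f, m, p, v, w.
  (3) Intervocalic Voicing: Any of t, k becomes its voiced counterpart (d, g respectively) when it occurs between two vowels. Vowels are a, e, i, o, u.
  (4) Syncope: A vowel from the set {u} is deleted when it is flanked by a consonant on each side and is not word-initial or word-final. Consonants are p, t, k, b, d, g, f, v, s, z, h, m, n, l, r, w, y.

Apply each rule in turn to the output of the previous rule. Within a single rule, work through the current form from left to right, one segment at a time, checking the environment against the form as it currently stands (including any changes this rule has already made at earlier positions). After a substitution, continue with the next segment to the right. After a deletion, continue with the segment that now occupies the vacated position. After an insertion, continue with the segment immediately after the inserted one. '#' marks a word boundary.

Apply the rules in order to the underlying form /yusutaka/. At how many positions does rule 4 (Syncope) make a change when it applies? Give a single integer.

2

(1) Vowel Epenthesis: no change — [yusutaka]
(2) Nasal Assimilation: no change — [yusutaka]
(3) Intervocalic Voicing: [yusutaka] → [yusudaga]
(4) Syncope: [yusudaga] → [ysdaga]
Rule 4 changed 2 position(s).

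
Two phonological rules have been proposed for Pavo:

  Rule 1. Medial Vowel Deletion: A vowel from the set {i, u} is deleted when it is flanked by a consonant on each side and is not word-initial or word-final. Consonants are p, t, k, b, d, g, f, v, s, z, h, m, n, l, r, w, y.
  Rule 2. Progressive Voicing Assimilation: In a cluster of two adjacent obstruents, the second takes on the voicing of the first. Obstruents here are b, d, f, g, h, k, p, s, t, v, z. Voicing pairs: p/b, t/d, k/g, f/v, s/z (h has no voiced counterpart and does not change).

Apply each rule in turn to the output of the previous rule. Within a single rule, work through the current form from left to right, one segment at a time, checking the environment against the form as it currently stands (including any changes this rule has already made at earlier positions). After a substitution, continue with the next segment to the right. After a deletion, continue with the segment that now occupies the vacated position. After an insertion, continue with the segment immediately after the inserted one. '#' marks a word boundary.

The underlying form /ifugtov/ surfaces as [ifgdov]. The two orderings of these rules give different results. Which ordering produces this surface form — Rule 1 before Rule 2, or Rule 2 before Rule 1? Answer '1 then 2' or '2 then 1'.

Order 1 then 2:
  1 Medial Vowel Deletion: [ifugtov] → [ifgtov]
  2 Progressive Voicing Assimilation: [ifgtov] → [ifktov]
  result: [ifktov]
Order 2 then 1:
  2 Progressive Voicing Assimilation: [ifugtov] → [ifugdov]
  1 Medial Vowel Deletion: [ifugdov] → [ifgdov]
  result: [ifgdov]

2 then 1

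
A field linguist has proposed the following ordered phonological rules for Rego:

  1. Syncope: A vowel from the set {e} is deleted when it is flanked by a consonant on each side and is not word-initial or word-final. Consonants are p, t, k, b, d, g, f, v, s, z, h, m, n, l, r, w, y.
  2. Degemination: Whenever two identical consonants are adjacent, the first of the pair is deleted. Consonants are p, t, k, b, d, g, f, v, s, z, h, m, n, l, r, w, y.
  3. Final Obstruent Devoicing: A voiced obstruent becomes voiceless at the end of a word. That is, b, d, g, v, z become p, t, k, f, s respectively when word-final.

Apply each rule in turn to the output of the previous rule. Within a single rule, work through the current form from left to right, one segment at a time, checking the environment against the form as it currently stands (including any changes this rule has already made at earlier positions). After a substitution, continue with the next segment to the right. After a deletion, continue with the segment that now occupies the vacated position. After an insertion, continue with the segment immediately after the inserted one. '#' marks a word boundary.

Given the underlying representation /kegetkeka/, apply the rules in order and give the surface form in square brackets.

[kgtka]

1 Syncope: [kegetkeka] → [kgtkka]
2 Degemination: [kgtkka] → [kgtka]
3 Final Obstruent Devoicing: no change — [kgtka]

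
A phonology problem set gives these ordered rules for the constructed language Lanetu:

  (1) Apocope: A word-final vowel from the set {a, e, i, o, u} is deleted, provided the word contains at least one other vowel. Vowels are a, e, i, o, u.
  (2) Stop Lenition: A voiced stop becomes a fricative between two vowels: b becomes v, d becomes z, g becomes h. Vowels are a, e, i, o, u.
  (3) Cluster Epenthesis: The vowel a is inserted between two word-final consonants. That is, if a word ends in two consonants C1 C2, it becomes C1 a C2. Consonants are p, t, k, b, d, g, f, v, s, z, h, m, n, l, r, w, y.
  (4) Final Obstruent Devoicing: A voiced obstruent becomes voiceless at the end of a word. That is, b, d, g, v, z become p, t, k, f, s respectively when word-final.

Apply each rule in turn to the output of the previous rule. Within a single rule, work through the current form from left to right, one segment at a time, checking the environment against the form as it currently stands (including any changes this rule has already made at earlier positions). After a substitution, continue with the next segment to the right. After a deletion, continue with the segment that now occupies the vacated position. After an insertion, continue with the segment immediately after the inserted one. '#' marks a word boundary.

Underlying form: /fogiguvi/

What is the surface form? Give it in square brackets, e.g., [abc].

[fohihuf]

(1) Apocope: [fogiguvi] → [fogiguv]
(2) Stop Lenition: [fogiguv] → [fohihuv]
(3) Cluster Epenthesis: no change — [fohihuv]
(4) Final Obstruent Devoicing: [fohihuv] → [fohihuf]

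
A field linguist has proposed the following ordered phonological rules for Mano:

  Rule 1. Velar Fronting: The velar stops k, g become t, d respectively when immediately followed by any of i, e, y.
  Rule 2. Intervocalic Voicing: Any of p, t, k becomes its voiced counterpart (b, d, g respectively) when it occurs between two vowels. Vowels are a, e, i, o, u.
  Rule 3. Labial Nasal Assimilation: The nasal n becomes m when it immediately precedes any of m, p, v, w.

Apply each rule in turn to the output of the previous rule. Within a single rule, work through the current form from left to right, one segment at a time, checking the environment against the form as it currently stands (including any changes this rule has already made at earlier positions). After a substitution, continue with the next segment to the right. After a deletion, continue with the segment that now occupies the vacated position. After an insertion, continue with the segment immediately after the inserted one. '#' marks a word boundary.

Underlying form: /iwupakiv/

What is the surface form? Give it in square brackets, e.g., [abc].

[iwubadiv]

Rule 1 Velar Fronting: [iwupakiv] → [iwupativ]
Rule 2 Intervocalic Voicing: [iwupativ] → [iwubadiv]
Rule 3 Labial Nasal Assimilation: no change — [iwubadiv]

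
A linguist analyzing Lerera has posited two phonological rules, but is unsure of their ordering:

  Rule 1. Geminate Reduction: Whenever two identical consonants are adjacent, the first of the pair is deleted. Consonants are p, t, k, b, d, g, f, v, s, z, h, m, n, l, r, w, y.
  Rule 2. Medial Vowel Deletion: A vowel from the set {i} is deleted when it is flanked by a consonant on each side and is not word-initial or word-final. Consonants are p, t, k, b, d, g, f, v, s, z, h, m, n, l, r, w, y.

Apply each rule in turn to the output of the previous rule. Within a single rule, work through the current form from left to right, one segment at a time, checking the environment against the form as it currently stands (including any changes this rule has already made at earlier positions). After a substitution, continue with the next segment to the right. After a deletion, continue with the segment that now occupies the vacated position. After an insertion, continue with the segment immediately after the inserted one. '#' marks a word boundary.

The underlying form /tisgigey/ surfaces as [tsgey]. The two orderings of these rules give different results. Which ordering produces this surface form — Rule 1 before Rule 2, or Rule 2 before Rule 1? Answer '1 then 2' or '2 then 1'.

2 then 1

Order 1 then 2:
  1 Geminate Reduction: no change — [tisgigey]
  2 Medial Vowel Deletion: [tisgigey] → [tsggey]
  result: [tsggey]
Order 2 then 1:
  2 Medial Vowel Deletion: [tisgigey] → [tsggey]
  1 Geminate Reduction: [tsggey] → [tsgey]
  result: [tsgey]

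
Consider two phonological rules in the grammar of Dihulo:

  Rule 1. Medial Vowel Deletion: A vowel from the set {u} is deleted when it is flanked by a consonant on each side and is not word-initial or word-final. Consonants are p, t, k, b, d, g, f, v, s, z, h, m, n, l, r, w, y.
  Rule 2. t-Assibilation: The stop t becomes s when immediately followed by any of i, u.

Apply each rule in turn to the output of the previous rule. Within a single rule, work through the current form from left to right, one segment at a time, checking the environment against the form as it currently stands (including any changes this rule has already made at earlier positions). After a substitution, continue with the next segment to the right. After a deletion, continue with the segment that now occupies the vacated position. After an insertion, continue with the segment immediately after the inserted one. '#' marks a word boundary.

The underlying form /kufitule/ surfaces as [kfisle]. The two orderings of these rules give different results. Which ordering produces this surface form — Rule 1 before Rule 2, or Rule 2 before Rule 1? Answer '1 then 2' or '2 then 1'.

Order 1 then 2:
  1 Medial Vowel Deletion: [kufitule] → [kfitle]
  2 t-Assibilation: no change — [kfitle]
  result: [kfitle]
Order 2 then 1:
  2 t-Assibilation: [kufitule] → [kufisule]
  1 Medial Vowel Deletion: [kufisule] → [kfisle]
  result: [kfisle]

2 then 1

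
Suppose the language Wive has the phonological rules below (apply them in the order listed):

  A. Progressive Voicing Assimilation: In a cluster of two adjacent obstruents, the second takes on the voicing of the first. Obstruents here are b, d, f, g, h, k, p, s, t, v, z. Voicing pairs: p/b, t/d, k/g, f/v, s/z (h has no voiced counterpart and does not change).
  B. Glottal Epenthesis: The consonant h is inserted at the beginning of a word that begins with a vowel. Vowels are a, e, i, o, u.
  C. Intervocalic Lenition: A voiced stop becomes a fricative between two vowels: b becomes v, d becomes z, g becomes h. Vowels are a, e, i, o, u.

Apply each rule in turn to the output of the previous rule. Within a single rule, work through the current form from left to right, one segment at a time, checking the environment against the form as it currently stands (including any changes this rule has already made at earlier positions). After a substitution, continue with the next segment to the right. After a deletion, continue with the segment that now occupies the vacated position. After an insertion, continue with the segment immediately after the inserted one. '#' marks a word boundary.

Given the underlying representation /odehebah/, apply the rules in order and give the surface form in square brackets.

A Progressive Voicing Assimilation: no change — [odehebah]
B Glottal Epenthesis: [odehebah] → [hodehebah]
C Intervocalic Lenition: [hodehebah] → [hozehevah]

[hozehevah]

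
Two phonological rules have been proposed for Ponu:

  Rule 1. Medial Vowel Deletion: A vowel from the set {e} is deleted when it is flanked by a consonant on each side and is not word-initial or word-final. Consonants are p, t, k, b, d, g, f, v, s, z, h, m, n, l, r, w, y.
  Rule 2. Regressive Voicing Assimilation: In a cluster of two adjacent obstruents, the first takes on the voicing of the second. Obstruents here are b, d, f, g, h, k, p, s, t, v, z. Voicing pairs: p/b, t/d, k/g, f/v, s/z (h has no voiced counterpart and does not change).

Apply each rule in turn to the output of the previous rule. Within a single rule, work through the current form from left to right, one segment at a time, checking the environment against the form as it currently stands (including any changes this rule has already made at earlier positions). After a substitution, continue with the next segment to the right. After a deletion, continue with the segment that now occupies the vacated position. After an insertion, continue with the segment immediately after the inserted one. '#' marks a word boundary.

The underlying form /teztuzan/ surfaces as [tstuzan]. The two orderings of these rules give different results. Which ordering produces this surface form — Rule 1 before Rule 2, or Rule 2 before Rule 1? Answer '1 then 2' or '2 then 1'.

2 then 1

Order 1 then 2:
  1 Medial Vowel Deletion: [teztuzan] → [tztuzan]
  2 Regressive Voicing Assimilation: [tztuzan] → [dstuzan]
  result: [dstuzan]
Order 2 then 1:
  2 Regressive Voicing Assimilation: [teztuzan] → [testuzan]
  1 Medial Vowel Deletion: [testuzan] → [tstuzan]
  result: [tstuzan]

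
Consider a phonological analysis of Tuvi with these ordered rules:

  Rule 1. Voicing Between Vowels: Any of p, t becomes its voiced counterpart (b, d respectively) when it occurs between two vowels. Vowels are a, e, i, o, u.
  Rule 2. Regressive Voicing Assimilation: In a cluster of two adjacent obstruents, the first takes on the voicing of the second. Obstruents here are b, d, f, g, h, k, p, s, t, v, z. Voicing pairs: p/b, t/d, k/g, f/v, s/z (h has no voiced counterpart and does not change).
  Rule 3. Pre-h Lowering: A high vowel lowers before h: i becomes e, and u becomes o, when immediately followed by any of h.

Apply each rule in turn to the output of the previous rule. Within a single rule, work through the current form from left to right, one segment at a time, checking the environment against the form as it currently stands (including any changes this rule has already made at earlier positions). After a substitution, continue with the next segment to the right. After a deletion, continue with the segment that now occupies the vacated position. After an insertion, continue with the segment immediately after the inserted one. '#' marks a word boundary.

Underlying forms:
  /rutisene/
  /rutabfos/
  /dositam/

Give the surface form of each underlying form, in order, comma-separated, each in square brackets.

[rudisene], [rudapfos], [dosidam]

/rutisene/:
  Rule 1 Voicing Between Vowels: [rutisene] → [rudisene]
  Rule 2 Regressive Voicing Assimilation: no change — [rudisene]
  Rule 3 Pre-h Lowering: no change — [rudisene]
/rutabfos/:
  Rule 1 Voicing Between Vowels: [rutabfos] → [rudabfos]
  Rule 2 Regressive Voicing Assimilation: [rudabfos] → [rudapfos]
  Rule 3 Pre-h Lowering: no change — [rudapfos]
/dositam/:
  Rule 1 Voicing Between Vowels: [dositam] → [dosidam]
  Rule 2 Regressive Voicing Assimilation: no change — [dosidam]
  Rule 3 Pre-h Lowering: no change — [dosidam]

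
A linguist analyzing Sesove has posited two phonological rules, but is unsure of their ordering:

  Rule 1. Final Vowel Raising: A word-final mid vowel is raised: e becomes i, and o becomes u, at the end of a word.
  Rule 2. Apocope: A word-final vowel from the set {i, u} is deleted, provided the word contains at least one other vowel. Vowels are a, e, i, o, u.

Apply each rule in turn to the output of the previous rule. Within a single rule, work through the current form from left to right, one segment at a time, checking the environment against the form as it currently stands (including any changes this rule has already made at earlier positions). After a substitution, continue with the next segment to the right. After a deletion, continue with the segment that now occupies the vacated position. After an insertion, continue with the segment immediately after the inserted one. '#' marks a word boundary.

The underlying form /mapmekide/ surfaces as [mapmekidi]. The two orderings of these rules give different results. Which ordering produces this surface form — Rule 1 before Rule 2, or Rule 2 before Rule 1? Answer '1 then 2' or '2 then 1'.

Order 1 then 2:
  1 Final Vowel Raising: [mapmekide] → [mapmekidi]
  2 Apocope: [mapmekidi] → [mapmekid]
  result: [mapmekid]
Order 2 then 1:
  2 Apocope: no change — [mapmekide]
  1 Final Vowel Raising: [mapmekide] → [mapmekidi]
  result: [mapmekidi]

2 then 1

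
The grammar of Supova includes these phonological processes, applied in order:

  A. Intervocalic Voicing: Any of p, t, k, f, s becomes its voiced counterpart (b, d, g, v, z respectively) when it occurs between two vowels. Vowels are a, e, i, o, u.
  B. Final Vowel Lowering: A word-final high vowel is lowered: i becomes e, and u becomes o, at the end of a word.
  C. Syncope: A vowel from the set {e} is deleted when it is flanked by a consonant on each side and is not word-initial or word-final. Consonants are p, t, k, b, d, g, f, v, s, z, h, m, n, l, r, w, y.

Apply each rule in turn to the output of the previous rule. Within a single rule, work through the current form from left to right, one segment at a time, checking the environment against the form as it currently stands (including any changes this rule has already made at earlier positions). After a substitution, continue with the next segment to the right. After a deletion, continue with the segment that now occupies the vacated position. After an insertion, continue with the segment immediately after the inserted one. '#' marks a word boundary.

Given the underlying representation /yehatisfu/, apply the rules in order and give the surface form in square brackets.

[yhadisfo]

A Intervocalic Voicing: [yehatisfu] → [yehadisfu]
B Final Vowel Lowering: [yehadisfu] → [yehadisfo]
C Syncope: [yehadisfo] → [yhadisfo]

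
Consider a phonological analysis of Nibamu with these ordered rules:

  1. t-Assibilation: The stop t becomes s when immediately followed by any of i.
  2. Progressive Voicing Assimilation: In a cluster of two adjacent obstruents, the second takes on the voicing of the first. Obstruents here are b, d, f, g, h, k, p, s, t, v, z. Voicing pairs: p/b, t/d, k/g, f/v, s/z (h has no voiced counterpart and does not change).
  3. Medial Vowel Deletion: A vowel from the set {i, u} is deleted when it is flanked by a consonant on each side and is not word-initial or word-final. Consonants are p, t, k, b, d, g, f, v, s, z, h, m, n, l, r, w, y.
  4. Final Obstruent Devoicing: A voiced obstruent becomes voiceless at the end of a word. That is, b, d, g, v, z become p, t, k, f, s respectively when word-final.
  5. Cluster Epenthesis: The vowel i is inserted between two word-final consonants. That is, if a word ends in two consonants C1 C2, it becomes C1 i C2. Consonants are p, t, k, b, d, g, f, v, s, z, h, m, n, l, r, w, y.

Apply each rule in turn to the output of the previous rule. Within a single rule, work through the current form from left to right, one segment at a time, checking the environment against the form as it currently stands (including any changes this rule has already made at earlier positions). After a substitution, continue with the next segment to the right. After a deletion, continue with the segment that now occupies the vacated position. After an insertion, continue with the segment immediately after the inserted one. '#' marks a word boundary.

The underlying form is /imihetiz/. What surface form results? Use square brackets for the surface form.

1 t-Assibilation: [imihetiz] → [imihesiz]
2 Progressive Voicing Assimilation: no change — [imihesiz]
3 Medial Vowel Deletion: [imihesiz] → [imhesz]
4 Final Obstruent Devoicing: [imhesz] → [imhess]
5 Cluster Epenthesis: [imhess] → [imhesis]

[imhesis]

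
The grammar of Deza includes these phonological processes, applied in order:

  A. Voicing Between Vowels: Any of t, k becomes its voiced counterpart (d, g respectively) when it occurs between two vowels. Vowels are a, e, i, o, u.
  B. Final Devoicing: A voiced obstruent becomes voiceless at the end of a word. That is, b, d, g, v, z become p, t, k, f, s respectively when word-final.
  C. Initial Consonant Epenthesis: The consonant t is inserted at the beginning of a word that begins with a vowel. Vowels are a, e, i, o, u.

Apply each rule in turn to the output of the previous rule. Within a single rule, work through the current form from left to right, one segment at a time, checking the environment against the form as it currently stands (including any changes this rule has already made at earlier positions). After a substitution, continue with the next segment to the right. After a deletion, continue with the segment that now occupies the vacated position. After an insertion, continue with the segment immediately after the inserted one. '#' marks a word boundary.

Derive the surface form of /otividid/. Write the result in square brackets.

[todividit]

A Voicing Between Vowels: [otividid] → [odividid]
B Final Devoicing: [odividid] → [odividit]
C Initial Consonant Epenthesis: [odividit] → [todividit]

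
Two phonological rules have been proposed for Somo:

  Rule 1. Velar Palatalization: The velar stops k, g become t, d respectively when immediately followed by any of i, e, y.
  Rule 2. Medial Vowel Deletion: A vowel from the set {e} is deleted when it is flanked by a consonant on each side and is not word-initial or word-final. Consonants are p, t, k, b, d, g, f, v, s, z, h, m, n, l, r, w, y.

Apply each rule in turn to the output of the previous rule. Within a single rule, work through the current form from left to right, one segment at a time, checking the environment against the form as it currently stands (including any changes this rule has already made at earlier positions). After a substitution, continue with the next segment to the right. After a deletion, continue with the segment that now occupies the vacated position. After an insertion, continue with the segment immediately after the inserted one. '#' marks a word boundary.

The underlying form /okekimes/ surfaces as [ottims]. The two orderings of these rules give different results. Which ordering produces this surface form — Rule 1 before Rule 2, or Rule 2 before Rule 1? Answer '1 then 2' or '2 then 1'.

Order 1 then 2:
  1 Velar Palatalization: [okekimes] → [otetimes]
  2 Medial Vowel Deletion: [otetimes] → [ottims]
  result: [ottims]
Order 2 then 1:
  2 Medial Vowel Deletion: [okekimes] → [okkims]
  1 Velar Palatalization: [okkims] → [oktims]
  result: [oktims]

1 then 2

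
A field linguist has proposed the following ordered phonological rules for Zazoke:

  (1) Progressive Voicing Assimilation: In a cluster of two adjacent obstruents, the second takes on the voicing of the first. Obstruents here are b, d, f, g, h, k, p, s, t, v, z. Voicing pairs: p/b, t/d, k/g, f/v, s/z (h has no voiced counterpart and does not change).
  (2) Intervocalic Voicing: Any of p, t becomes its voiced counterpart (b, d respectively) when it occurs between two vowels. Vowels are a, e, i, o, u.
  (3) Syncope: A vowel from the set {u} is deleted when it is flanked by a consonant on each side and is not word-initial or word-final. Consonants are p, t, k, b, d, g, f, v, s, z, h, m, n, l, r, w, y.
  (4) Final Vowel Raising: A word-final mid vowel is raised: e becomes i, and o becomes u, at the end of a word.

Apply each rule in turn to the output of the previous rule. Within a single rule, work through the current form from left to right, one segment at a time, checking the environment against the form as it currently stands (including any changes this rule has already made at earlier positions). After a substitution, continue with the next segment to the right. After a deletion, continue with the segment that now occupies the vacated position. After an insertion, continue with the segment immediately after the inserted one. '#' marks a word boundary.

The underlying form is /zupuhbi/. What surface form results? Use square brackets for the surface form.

(1) Progressive Voicing Assimilation: [zupuhbi] → [zupuhpi]
(2) Intervocalic Voicing: [zupuhpi] → [zubuhpi]
(3) Syncope: [zubuhpi] → [zbhpi]
(4) Final Vowel Raising: no change — [zbhpi]

[zbhpi]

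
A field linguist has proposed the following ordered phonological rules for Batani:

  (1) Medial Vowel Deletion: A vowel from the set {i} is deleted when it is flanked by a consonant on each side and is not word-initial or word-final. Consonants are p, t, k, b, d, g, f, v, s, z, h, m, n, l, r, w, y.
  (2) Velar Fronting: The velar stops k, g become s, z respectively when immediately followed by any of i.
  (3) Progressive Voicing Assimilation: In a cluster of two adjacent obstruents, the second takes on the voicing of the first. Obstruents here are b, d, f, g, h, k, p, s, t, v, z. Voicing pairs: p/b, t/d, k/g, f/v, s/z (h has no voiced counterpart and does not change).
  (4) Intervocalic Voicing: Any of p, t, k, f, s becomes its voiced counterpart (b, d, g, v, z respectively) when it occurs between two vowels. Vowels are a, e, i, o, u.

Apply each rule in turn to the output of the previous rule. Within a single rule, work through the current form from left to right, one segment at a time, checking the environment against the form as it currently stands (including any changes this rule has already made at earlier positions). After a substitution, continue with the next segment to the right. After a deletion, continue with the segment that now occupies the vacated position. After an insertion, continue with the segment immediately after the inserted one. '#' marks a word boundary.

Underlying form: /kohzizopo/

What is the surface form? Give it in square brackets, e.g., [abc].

[kohssobo]

(1) Medial Vowel Deletion: [kohzizopo] → [kohzzopo]
(2) Velar Fronting: no change — [kohzzopo]
(3) Progressive Voicing Assimilation: [kohzzopo] → [kohssopo]
(4) Intervocalic Voicing: [kohssopo] → [kohssobo]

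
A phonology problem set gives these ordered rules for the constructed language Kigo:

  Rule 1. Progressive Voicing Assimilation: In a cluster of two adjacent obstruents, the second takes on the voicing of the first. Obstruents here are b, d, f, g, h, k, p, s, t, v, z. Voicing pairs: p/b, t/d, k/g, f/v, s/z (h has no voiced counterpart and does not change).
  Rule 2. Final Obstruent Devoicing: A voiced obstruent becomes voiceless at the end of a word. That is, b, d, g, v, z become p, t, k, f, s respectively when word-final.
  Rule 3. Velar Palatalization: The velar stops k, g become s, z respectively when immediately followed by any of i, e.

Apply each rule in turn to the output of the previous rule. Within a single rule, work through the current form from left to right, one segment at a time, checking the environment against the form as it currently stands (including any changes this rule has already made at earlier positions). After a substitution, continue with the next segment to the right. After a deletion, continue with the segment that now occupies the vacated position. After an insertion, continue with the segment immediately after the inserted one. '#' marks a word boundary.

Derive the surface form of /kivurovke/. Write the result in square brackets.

[sivurovze]

Rule 1 Progressive Voicing Assimilation: [kivurovke] → [kivurovge]
Rule 2 Final Obstruent Devoicing: no change — [kivurovge]
Rule 3 Velar Palatalization: [kivurovge] → [sivurovze]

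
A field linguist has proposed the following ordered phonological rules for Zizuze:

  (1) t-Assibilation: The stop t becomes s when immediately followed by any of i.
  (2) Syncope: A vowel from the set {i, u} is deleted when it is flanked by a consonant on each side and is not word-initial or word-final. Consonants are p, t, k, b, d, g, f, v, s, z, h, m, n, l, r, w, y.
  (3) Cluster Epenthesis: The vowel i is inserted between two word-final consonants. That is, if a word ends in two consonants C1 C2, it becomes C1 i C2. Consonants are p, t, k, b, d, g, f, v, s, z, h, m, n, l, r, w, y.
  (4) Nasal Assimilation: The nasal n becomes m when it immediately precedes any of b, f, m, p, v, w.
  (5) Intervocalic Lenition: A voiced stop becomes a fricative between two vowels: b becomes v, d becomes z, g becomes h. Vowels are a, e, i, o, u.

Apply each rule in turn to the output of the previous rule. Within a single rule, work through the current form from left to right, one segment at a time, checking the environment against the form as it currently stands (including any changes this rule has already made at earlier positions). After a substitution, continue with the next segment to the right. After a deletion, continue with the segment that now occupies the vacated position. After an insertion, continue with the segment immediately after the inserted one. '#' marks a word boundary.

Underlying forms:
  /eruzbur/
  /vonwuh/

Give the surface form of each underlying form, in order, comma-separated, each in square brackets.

/eruzbur/:
  (1) t-Assibilation: no change — [eruzbur]
  (2) Syncope: [eruzbur] → [erzbr]
  (3) Cluster Epenthesis: [erzbr] → [erzbir]
  (4) Nasal Assimilation: no change — [erzbir]
  (5) Intervocalic Lenition: no change — [erzbir]
/vonwuh/:
  (1) t-Assibilation: no change — [vonwuh]
  (2) Syncope: [vonwuh] → [vonwh]
  (3) Cluster Epenthesis: [vonwh] → [vonwih]
  (4) Nasal Assimilation: [vonwih] → [vomwih]
  (5) Intervocalic Lenition: no change — [vomwih]

[erzbir], [vomwih]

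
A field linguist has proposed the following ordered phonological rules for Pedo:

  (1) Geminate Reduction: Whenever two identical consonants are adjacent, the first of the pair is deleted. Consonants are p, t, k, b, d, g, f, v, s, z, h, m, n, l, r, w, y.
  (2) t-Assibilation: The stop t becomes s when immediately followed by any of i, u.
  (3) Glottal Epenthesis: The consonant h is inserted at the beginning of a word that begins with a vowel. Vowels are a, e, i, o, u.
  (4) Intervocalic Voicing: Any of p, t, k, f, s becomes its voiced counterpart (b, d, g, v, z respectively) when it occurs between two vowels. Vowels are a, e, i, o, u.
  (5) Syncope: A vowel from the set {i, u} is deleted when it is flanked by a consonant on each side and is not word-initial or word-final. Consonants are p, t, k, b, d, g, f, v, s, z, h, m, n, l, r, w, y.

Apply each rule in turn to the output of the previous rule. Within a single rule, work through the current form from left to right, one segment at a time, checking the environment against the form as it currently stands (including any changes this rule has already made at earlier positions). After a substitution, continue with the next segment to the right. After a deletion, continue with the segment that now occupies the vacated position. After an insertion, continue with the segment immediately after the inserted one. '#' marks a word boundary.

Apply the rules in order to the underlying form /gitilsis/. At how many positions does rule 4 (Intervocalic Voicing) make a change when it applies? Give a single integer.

1

(1) Geminate Reduction: no change — [gitilsis]
(2) t-Assibilation: [gitilsis] → [gisilsis]
(3) Glottal Epenthesis: no change — [gisilsis]
(4) Intervocalic Voicing: [gisilsis] → [gizilsis]
(5) Syncope: [gizilsis] → [gzlss]
Rule 4 changed 1 position(s).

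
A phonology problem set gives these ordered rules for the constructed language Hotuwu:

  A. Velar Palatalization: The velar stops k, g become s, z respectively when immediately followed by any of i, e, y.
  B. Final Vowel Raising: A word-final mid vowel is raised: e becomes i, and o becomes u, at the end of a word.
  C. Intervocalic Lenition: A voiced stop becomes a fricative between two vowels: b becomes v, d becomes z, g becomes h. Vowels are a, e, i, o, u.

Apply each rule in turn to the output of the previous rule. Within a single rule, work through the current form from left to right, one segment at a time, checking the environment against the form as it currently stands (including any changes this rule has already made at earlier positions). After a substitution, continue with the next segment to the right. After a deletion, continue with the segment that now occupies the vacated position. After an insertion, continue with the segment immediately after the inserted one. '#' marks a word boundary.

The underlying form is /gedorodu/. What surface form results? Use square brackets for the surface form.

A Velar Palatalization: [gedorodu] → [zedorodu]
B Final Vowel Raising: no change — [zedorodu]
C Intervocalic Lenition: [zedorodu] → [zezorozu]

[zezorozu]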